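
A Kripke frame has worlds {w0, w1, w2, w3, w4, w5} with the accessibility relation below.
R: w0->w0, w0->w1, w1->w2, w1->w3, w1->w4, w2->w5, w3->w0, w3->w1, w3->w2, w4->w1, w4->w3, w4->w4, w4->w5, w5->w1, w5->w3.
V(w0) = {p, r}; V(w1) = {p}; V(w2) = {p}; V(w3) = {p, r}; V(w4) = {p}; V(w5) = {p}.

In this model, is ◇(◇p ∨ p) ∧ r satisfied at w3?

Recall that ◇ψ holds at a world iff ψ holds at some accessible world.
At w3: ◇(◇p ∨ p) is true, r is true, so ◇(◇p ∨ p) ∧ r is true.
  At w3: ◇(◇p ∨ p) requires ◇p ∨ p at some successor in {w0, w1, w2}.
    ◇p ∨ p holds at w0, so ◇(◇p ∨ p) is true at w3.
      At w0: ◇p is true, p is true, so ◇p ∨ p is true.

Yes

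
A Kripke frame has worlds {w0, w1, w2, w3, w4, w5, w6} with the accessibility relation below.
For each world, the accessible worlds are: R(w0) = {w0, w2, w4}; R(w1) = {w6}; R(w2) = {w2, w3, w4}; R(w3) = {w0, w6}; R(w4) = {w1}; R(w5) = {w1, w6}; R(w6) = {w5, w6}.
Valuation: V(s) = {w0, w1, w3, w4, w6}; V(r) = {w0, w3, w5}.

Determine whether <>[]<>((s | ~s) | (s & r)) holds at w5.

At w5: <>[]<>((s | ~s) | (s & r)) requires []<>((s | ~s) | (s & r)) at some successor in {w1, w6}.
  []<>((s | ~s) | (s & r)) holds at w1, so <>[]<>((s | ~s) | (s & r)) is true at w5.
    At w1: []<>((s | ~s) | (s & r)) requires <>((s | ~s) | (s & r)) at every successor {w6}.
      At w6: <>((s | ~s) | (s & r)) is true.
    So []<>((s | ~s) | (s & r)) is true at w1.

Yes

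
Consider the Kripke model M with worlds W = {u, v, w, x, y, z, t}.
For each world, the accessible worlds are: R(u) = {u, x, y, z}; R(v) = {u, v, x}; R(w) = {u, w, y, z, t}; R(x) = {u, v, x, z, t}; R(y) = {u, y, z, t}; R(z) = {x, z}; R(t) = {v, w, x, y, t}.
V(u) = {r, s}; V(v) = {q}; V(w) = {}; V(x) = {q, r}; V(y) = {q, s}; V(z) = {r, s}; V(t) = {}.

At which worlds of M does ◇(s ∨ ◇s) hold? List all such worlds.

Recall that ◇ψ holds at a world iff ψ holds at some accessible world.
Let φ = ◇(s ∨ ◇s). Evaluate φ at each world:
  u (successors {u, x, y, z}): φ is true.
  v (successors {u, v, x}): φ is true.
  w (successors {u, w, y, z, t}): φ is true.
  x (successors {u, v, x, z, t}): φ is true.
  y (successors {u, y, z, t}): φ is true.
  z (successors {x, z}): φ is true.
  t (successors {v, w, x, y, t}): φ is true.
For instance, at t:
  At t: ◇(s ∨ ◇s) requires s ∨ ◇s at some successor in {v, w, x, y, t}.
    s ∨ ◇s holds at v, so ◇(s ∨ ◇s) is true at t.
      At v: s is false, ◇s is true, so s ∨ ◇s is true.
Satisfying worlds: {u, v, w, x, y, z, t}

u, v, w, x, y, z, t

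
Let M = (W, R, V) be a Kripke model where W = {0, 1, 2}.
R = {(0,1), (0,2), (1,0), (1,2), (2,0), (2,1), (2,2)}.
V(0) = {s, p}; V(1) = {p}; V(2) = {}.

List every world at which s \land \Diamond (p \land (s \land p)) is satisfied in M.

none

Recall that \Diamond ψ holds at a world iff ψ holds at some accessible world.
Let φ = s \land \Diamond (p \land (s \land p)). Evaluate φ at each world:
  0 (successors {1, 2}): φ is false.
  1 (successors {0, 2}): φ is false.
  2 (successors {0, 1, 2}): φ is false.
For instance, at 2:
  At 2: s is false, \Diamond (p \land (s \land p)) is true, so s \land \Diamond (p \land (s \land p)) is false.
    At 2: \Diamond (p \land (s \land p)) requires p \land (s \land p) at some successor in {0, 1, 2}.
      p \land (s \land p) holds at 0, so \Diamond (p \land (s \land p)) is true at 2.
Satisfying worlds: none.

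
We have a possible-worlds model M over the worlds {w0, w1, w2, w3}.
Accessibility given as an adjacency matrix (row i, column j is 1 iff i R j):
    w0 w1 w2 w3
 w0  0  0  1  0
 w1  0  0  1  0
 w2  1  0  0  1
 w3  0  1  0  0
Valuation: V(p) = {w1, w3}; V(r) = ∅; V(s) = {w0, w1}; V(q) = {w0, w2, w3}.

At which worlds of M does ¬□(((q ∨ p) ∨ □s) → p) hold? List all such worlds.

Let φ = ¬□(((q ∨ p) ∨ □s) → p). Evaluate φ at each world:
  w0 (successors {w2}): φ is true.
  w1 (successors {w2}): φ is true.
  w2 (successors {w0, w3}): φ is true.
  w3 (successors {w1}): φ is false.
For instance, at w1:
  At w1: □(((q ∨ p) ∨ □s) → p) is false, so ¬□(((q ∨ p) ∨ □s) → p) is true.
    At w1: □(((q ∨ p) ∨ □s) → p) requires ((q ∨ p) ∨ □s) → p at every successor {w2}.
      ((q ∨ p) ∨ □s) → p fails at w2, so □(((q ∨ p) ∨ □s) → p) is false at w1.
Satisfying worlds: {w0, w1, w2}

w0, w1, w2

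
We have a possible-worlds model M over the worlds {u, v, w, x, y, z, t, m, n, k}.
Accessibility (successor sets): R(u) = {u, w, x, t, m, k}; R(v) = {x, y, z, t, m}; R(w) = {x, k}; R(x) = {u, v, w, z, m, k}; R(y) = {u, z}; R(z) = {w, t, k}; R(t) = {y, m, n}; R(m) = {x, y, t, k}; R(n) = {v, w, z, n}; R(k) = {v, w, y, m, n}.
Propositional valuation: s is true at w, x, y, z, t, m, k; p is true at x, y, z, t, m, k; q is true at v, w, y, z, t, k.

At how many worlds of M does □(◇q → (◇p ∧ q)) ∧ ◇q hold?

Recall that □ψ holds at a world iff ψ holds at every accessible world, and ◇ψ holds iff ψ holds at some accessible world.
Let φ = □(◇q → (◇p ∧ q)) ∧ ◇q. Evaluate φ at each world:
  u (successors {u, w, x, t, m, k}): φ is false.
  v (successors {x, y, z, t, m}): φ is false.
  w (successors {x, k}): φ is false.
  x (successors {u, v, w, z, m, k}): φ is false.
  y (successors {u, z}): φ is false.
  z (successors {w, t, k}): φ is true.
  t (successors {y, m, n}): φ is false.
  m (successors {x, y, t, k}): φ is false.
  n (successors {v, w, z, n}): φ is false.
  k (successors {v, w, y, m, n}): φ is false.
For instance, at v:
  At v: □(◇q → (◇p ∧ q)) is false, ◇q is true, so □(◇q → (◇p ∧ q)) ∧ ◇q is false.
    At v: □(◇q → (◇p ∧ q)) requires ◇q → (◇p ∧ q) at every successor {x, y, z, t, m}.
      ◇q → (◇p ∧ q) fails at x, so □(◇q → (◇p ∧ q)) is false at v.
    At v: ◇q requires q at some successor in {x, y, z, t, m}.
      q holds at y, so ◇q is true at v.
Satisfying worlds: {z}

1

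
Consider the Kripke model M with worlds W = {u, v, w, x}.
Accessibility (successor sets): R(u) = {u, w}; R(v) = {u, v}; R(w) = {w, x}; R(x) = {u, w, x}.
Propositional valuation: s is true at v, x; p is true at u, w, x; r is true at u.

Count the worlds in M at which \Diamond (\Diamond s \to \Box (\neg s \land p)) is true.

3

Let φ = \Diamond (\Diamond s \to \Box (\neg s \land p)). Evaluate φ at each world:
  u (successors {u, w}): φ is true.
  v (successors {u, v}): φ is true.
  w (successors {w, x}): φ is false.
  x (successors {u, w, x}): φ is true.
For instance, at v:
  At v: \Diamond (\Diamond s \to \Box (\neg s \land p)) requires \Diamond s \to \Box (\neg s \land p) at some successor in {u, v}.
    \Diamond s \to \Box (\neg s \land p) holds at u, so \Diamond (\Diamond s \to \Box (\neg s \land p)) is true at v.
      At u: \Diamond s is false, \Box (\neg s \land p) is true, so \Diamond s \to \Box (\neg s \land p) is true.
Satisfying worlds: {u, v, x}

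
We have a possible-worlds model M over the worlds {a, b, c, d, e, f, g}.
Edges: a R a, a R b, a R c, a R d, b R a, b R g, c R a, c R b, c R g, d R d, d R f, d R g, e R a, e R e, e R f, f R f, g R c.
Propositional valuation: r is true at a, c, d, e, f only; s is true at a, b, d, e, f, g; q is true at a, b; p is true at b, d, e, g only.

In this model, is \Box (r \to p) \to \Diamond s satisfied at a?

At a: \Box (r \to p) is false, \Diamond s is true, so \Box (r \to p) \to \Diamond s is true.
  At a: \Box (r \to p) requires r \to p at every successor {a, b, c, d}.
    r \to p fails at a, so \Box (r \to p) is false at a.
  At a: \Diamond s requires s at some successor in {a, b, c, d}.
    s holds at a, so \Diamond s is true at a.

Yes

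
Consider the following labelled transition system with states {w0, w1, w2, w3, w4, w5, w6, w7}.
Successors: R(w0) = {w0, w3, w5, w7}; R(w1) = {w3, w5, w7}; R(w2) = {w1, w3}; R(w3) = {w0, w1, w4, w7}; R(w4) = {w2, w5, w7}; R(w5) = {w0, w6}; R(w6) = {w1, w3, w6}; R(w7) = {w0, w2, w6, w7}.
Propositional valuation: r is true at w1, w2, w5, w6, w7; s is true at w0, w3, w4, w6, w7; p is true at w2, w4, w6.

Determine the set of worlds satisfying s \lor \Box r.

Recall that \Box ψ holds at a world iff ψ holds at every accessible world, and \Diamond ψ holds iff ψ holds at some accessible world.
Let φ = s \lor \Box r. Evaluate φ at each world:
  w0 (successors {w0, w3, w5, w7}): φ is true.
  w1 (successors {w3, w5, w7}): φ is false.
  w2 (successors {w1, w3}): φ is false.
  w3 (successors {w0, w1, w4, w7}): φ is true.
  w4 (successors {w2, w5, w7}): φ is true.
  w5 (successors {w0, w6}): φ is false.
  w6 (successors {w1, w3, w6}): φ is true.
  w7 (successors {w0, w2, w6, w7}): φ is true.
For instance, at w1:
  At w1: s is false, \Box r is false, so s \lor \Box r is false.
    At w1: \Box r requires r at every successor {w3, w5, w7}.
      r fails at w3, so \Box r is false at w1.
Satisfying worlds: {w0, w3, w4, w6, w7}

w0, w3, w4, w6, w7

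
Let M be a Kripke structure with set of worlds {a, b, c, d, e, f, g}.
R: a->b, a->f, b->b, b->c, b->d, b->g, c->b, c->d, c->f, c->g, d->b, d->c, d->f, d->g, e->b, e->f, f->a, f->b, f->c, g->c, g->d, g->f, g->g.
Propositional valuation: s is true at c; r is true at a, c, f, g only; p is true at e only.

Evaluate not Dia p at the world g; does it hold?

Yes

Recall that Dia ψ holds at a world iff ψ holds at some accessible world.
At g: Dia p is false, so not Dia p is true.
  At g: Dia p requires p at some successor in {c, d, f, g}.
    At c: p is false.
    At d: p is false.
    At f: p is false.
    At g: p is false.
  So Dia p is false at g.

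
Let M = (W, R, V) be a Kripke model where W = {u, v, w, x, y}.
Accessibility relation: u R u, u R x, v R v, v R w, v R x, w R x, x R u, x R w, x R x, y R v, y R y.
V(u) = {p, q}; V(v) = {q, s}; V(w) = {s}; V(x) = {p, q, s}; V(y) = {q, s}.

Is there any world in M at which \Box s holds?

Yes

Recall that \Box ψ holds at a world iff ψ holds at every accessible world, and \Diamond ψ holds iff ψ holds at some accessible world.
Let φ = \Box s. Evaluate φ at each world:
  u (successors {u, x}): φ is false.
  v (successors {v, w, x}): φ is true.
  w (successors {x}): φ is true.
  x (successors {u, w, x}): φ is false.
  y (successors {v, y}): φ is true.
Detail at v (witness):
  At v: \Box s requires s at every successor {v, w, x}.
    At v: s is true.
    At w: s is true.
    At x: s is true.
  So \Box s is true at v.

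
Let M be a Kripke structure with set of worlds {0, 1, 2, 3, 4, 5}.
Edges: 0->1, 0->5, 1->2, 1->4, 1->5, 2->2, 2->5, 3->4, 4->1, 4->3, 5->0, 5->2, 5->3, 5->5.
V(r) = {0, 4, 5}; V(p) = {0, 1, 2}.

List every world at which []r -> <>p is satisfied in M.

0, 1, 2, 4, 5

Recall that []ψ holds at a world iff ψ holds at every accessible world, and <>ψ holds iff ψ holds at some accessible world.
Let φ = []r -> <>p. Evaluate φ at each world:
  0 (successors {1, 5}): φ is true.
  1 (successors {2, 4, 5}): φ is true.
  2 (successors {2, 5}): φ is true.
  3 (successors {4}): φ is false.
  4 (successors {1, 3}): φ is true.
  5 (successors {0, 2, 3, 5}): φ is true.
For instance, at 2:
  At 2: []r is false, <>p is true, so []r -> <>p is true.
    At 2: []r requires r at every successor {2, 5}.
      r fails at 2, so []r is false at 2.
    At 2: <>p requires p at some successor in {2, 5}.
      p holds at 2, so <>p is true at 2.
Satisfying worlds: {0, 1, 2, 4, 5}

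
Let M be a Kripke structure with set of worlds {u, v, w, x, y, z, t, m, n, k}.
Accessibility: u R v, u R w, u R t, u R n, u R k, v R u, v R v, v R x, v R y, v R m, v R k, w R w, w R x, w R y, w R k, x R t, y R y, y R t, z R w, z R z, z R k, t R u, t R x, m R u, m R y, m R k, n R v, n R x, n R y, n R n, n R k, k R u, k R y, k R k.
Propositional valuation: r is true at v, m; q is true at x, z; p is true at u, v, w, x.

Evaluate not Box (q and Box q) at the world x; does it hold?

Yes

Recall that Box ψ holds at a world iff ψ holds at every accessible world, and Dia ψ holds iff ψ holds at some accessible world.
At x: Box (q and Box q) is false, so not Box (q and Box q) is true.
  At x: Box (q and Box q) requires q and Box q at every successor {t}.
    q and Box q fails at t, so Box (q and Box q) is false at x.
      At t: q is false, Box q is false, so q and Box q is false.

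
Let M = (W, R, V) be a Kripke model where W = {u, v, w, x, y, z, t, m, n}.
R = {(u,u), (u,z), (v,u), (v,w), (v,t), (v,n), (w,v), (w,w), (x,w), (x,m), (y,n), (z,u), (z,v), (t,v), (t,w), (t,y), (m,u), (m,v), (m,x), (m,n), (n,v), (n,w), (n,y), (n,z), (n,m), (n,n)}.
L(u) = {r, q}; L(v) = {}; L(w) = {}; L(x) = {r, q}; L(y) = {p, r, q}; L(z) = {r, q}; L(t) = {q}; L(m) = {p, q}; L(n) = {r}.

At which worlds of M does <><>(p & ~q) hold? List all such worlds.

none

Let φ = <><>(p & ~q). Evaluate φ at each world:
  u (successors {u, z}): φ is false.
  v (successors {u, w, t, n}): φ is false.
  w (successors {v, w}): φ is false.
  x (successors {w, m}): φ is false.
  y (successors {n}): φ is false.
  z (successors {u, v}): φ is false.
  t (successors {v, w, y}): φ is false.
  m (successors {u, v, x, n}): φ is false.
  n (successors {v, w, y, z, m, n}): φ is false.
For instance, at z:
  At z: <><>(p & ~q) requires <>(p & ~q) at some successor in {u, v}.
    At u: <>(p & ~q) is false.
    At v: <>(p & ~q) is false.
  So <><>(p & ~q) is false at z.
Satisfying worlds: none.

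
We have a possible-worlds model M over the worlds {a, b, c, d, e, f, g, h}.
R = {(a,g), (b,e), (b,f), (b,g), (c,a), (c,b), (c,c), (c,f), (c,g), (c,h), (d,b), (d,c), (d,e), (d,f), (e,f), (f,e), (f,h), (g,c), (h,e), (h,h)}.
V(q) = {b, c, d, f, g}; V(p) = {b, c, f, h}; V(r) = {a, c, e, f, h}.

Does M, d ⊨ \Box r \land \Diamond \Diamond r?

Recall that \Box ψ holds at a world iff ψ holds at every accessible world, and \Diamond ψ holds iff ψ holds at some accessible world.
At d: \Box r is false, \Diamond \Diamond r is true, so \Box r \land \Diamond \Diamond r is false.
  At d: \Box r requires r at every successor {b, c, e, f}.
    r fails at b, so \Box r is false at d.
  At d: \Diamond \Diamond r requires \Diamond r at some successor in {b, c, e, f}.
    \Diamond r holds at b, so \Diamond \Diamond r is true at d.
      At b: \Diamond r requires r at some successor in {e, f, g}.
        r holds at e, so \Diamond r is true at b.

No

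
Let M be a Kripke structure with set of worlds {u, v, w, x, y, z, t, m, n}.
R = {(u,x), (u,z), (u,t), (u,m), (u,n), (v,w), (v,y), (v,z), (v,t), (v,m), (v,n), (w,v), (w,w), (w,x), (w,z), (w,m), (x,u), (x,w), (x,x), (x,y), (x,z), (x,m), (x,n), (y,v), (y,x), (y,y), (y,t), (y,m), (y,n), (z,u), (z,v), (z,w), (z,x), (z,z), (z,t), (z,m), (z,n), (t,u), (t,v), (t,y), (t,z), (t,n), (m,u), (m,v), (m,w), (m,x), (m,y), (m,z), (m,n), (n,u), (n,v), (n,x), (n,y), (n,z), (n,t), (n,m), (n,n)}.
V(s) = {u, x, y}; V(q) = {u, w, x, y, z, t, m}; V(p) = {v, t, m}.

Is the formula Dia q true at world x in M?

Yes

Recall that Dia ψ holds at a world iff ψ holds at some accessible world.
At x: Dia q requires q at some successor in {u, w, x, y, z, m, n}.
  q holds at u, so Dia q is true at x.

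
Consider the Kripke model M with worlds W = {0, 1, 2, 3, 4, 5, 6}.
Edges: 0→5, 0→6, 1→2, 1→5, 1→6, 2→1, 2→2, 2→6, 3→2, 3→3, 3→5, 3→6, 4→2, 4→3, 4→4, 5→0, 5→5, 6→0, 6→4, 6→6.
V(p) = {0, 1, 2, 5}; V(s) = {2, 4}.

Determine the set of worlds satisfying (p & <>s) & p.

Let φ = (p & <>s) & p. Evaluate φ at each world:
  0 (successors {5, 6}): φ is false.
  1 (successors {2, 5, 6}): φ is true.
  2 (successors {1, 2, 6}): φ is true.
  3 (successors {2, 3, 5, 6}): φ is false.
  4 (successors {2, 3, 4}): φ is false.
  5 (successors {0, 5}): φ is false.
  6 (successors {0, 4, 6}): φ is false.
For instance, at 6:
  At 6: p & <>s is false, p is false, so (p & <>s) & p is false.
    At 6: p is false, <>s is true, so p & <>s is false.
      At 6: <>s requires s at some successor in {0, 4, 6}.
        s holds at 4, so <>s is true at 6.
Satisfying worlds: {1, 2}

1, 2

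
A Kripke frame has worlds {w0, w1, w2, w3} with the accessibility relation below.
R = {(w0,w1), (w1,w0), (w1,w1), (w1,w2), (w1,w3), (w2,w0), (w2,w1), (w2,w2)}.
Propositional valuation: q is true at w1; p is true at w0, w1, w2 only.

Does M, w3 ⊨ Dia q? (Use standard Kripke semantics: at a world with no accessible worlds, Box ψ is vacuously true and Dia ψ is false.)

No

At w3: no accessible worlds, so Dia q is false.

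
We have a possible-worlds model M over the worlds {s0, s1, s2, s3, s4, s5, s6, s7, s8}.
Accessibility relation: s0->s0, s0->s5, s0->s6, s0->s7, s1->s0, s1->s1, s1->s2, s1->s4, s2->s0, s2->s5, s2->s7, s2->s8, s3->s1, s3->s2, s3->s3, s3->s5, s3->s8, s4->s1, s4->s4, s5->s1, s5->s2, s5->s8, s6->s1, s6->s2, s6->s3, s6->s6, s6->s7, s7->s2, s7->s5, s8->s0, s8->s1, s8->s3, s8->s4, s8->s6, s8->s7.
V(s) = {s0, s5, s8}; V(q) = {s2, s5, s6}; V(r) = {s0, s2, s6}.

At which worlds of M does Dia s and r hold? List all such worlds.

s0, s2

Let φ = Dia s and r. Evaluate φ at each world:
  s0 (successors {s0, s5, s6, s7}): φ is true.
  s1 (successors {s0, s1, s2, s4}): φ is false.
  s2 (successors {s0, s5, s7, s8}): φ is true.
  s3 (successors {s1, s2, s3, s5, s8}): φ is false.
  s4 (successors {s1, s4}): φ is false.
  s5 (successors {s1, s2, s8}): φ is false.
  s6 (successors {s1, s2, s3, s6, s7}): φ is false.
  s7 (successors {s2, s5}): φ is false.
  s8 (successors {s0, s1, s3, s4, s6, s7}): φ is false.
For instance, at s1:
  At s1: Dia s is true, r is false, so Dia s and r is false.
    At s1: Dia s requires s at some successor in {s0, s1, s2, s4}.
      s holds at s0, so Dia s is true at s1.
Satisfying worlds: {s0, s2}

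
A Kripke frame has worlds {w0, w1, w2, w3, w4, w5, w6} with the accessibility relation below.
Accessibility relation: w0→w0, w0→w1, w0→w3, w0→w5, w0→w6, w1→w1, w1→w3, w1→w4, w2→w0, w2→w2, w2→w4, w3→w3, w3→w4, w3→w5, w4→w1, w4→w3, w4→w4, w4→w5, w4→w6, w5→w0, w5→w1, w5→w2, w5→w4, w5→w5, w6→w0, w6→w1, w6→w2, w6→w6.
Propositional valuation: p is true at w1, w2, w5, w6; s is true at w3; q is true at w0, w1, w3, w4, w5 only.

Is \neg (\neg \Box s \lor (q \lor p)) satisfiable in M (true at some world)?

Let φ = \neg (\neg \Box s \lor (q \lor p)). Evaluate φ at each world:
  w0 (successors {w0, w1, w3, w5, w6}): φ is false.
  w1 (successors {w1, w3, w4}): φ is false.
  w2 (successors {w0, w2, w4}): φ is false.
  w3 (successors {w3, w4, w5}): φ is false.
  w4 (successors {w1, w3, w4, w5, w6}): φ is false.
  w5 (successors {w0, w1, w2, w4, w5}): φ is false.
  w6 (successors {w0, w1, w2, w6}): φ is false.
For instance, at w3:
  At w3: \neg \Box s \lor (q \lor p) is true, so \neg (\neg \Box s \lor (q \lor p)) is false.
    At w3: \neg \Box s is true, q \lor p is true, so \neg \Box s \lor (q \lor p) is true.
      At w3: \Box s is false, so \neg \Box s is true.

No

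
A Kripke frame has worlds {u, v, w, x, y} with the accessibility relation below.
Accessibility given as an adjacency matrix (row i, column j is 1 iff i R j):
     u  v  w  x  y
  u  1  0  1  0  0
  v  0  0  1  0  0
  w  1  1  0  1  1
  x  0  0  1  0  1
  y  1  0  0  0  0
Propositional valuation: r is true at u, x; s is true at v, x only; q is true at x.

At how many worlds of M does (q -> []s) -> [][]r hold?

1

Let φ = (q -> []s) -> [][]r. Evaluate φ at each world:
  u (successors {u, w}): φ is false.
  v (successors {w}): φ is false.
  w (successors {u, v, x, y}): φ is false.
  x (successors {w, y}): φ is true.
  y (successors {u}): φ is false.
For instance, at w:
  At w: q -> []s is true, [][]r is false, so (q -> []s) -> [][]r is false.
    At w: q is false, []s is false, so q -> []s is true.
      At w: []s requires s at every successor {u, v, x, y}.
        s fails at u, so []s is false at w.
    At w: [][]r requires []r at every successor {u, v, x, y}.
      []r fails at u, so [][]r is false at w.
Satisfying worlds: {x}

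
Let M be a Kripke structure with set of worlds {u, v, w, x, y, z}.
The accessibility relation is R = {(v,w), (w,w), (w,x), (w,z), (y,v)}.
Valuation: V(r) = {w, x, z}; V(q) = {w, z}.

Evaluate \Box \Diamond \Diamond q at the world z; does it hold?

Yes

Recall that \Box ψ holds at a world iff ψ holds at every accessible world, and \Diamond ψ holds iff ψ holds at some accessible world.
At z: no accessible worlds, so \Box \Diamond \Diamond q holds vacuously.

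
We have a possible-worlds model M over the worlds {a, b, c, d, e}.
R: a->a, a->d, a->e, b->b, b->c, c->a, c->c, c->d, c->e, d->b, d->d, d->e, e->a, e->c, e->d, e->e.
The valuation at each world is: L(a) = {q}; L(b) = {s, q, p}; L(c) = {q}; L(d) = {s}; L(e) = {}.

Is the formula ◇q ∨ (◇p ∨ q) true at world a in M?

Yes

At a: ◇q is true, ◇p ∨ q is true, so ◇q ∨ (◇p ∨ q) is true.
  At a: ◇q requires q at some successor in {a, d, e}.
    q holds at a, so ◇q is true at a.
  At a: ◇p is false, q is true, so ◇p ∨ q is true.
    At a: ◇p requires p at some successor in {a, d, e}.
      At a: p is false.
      At d: p is false.
      At e: p is false.
    So ◇p is false at a.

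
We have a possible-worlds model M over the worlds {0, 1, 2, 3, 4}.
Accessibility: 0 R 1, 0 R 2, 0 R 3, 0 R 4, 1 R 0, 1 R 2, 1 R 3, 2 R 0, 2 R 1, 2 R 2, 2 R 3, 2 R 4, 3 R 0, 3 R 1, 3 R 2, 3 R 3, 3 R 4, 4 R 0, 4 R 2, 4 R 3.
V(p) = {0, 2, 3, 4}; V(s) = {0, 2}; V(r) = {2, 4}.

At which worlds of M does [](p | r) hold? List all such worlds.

Recall that []ψ holds at a world iff ψ holds at every accessible world, and <>ψ holds iff ψ holds at some accessible world.
Let φ = [](p | r). Evaluate φ at each world:
  0 (successors {1, 2, 3, 4}): φ is false.
  1 (successors {0, 2, 3}): φ is true.
  2 (successors {0, 1, 2, 3, 4}): φ is false.
  3 (successors {0, 1, 2, 3, 4}): φ is false.
  4 (successors {0, 2, 3}): φ is true.
For instance, at 3:
  At 3: [](p | r) requires p | r at every successor {0, 1, 2, 3, 4}.
    p | r fails at 1, so [](p | r) is false at 3.
Satisfying worlds: {1, 4}

1, 4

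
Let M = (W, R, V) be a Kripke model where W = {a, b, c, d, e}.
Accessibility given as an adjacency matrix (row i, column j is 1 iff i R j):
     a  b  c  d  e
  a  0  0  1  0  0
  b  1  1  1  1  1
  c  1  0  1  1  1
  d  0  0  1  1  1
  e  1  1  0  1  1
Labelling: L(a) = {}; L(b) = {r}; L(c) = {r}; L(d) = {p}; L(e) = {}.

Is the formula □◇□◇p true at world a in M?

At a: □◇□◇p requires ◇□◇p at every successor {c}.
    At c: ◇□◇p requires □◇p at some successor in {a, c, d, e}.
      □◇p holds at a, so ◇□◇p is true at c.
So □◇□◇p is true at a.

Yes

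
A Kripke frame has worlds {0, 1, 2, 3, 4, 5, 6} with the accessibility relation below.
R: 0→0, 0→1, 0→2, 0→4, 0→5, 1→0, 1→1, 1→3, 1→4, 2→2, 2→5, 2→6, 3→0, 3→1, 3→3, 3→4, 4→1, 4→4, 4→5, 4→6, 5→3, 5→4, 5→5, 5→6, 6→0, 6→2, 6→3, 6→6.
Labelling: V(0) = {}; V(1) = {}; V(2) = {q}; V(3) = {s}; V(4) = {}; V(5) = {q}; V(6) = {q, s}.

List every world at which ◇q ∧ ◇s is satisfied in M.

2, 4, 5, 6

Let φ = ◇q ∧ ◇s. Evaluate φ at each world:
  0 (successors {0, 1, 2, 4, 5}): φ is false.
  1 (successors {0, 1, 3, 4}): φ is false.
  2 (successors {2, 5, 6}): φ is true.
  3 (successors {0, 1, 3, 4}): φ is false.
  4 (successors {1, 4, 5, 6}): φ is true.
  5 (successors {3, 4, 5, 6}): φ is true.
  6 (successors {0, 2, 3, 6}): φ is true.
For instance, at 0:
  At 0: ◇q is true, ◇s is false, so ◇q ∧ ◇s is false.
    At 0: ◇q requires q at some successor in {0, 1, 2, 4, 5}.
      q holds at 2, so ◇q is true at 0.
    At 0: ◇s requires s at some successor in {0, 1, 2, 4, 5}.
      At 0: s is false.
      At 1: s is false.
      At 2: s is false.
      At 4: s is false.
      At 5: s is false.
    So ◇s is false at 0.
Satisfying worlds: {2, 4, 5, 6}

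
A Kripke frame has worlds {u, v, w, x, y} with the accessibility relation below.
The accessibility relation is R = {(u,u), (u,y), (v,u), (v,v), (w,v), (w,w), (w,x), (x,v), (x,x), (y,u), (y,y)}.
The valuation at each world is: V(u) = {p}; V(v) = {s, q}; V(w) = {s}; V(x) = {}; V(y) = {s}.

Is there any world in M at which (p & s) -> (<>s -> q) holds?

Let φ = (p & s) -> (<>s -> q). Evaluate φ at each world:
  u (successors {u, y}): φ is true.
  v (successors {u, v}): φ is true.
  w (successors {v, w, x}): φ is true.
  x (successors {v, x}): φ is true.
  y (successors {u, y}): φ is true.
Detail at u (witness):
  At u: p & s is false, <>s -> q is false, so (p & s) -> (<>s -> q) is true.
    At u: <>s is true, q is false, so <>s -> q is false.
      At u: <>s requires s at some successor in {u, y}.
        s holds at y, so <>s is true at u.

Yes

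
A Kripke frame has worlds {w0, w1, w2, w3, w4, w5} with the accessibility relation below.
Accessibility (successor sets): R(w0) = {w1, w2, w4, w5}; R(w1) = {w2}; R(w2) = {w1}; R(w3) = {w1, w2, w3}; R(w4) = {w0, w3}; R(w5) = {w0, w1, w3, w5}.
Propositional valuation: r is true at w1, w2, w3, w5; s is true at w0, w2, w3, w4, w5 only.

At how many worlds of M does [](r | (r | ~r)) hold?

Let φ = [](r | (r | ~r)). Evaluate φ at each world:
  w0 (successors {w1, w2, w4, w5}): φ is true.
  w1 (successors {w2}): φ is true.
  w2 (successors {w1}): φ is true.
  w3 (successors {w1, w2, w3}): φ is true.
  w4 (successors {w0, w3}): φ is true.
  w5 (successors {w0, w1, w3, w5}): φ is true.
For instance, at w1:
  At w1: [](r | (r | ~r)) requires r | (r | ~r) at every successor {w2}.
    At w2: r | (r | ~r) is true.
  So [](r | (r | ~r)) is true at w1.
Satisfying worlds: {w0, w1, w2, w3, w4, w5}

6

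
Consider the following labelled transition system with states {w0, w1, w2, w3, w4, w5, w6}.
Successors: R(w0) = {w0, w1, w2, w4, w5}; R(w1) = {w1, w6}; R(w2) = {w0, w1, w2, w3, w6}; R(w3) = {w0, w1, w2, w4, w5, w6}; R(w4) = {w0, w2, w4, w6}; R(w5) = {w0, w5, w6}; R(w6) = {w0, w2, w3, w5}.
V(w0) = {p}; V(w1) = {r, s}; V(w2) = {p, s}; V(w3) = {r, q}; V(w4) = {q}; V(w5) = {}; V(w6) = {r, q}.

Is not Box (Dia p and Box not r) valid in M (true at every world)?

Yes

Let φ = not Box (Dia p and Box not r). Evaluate φ at each world:
  w0 (successors {w0, w1, w2, w4, w5}): φ is true.
  w1 (successors {w1, w6}): φ is true.
  w2 (successors {w0, w1, w2, w3, w6}): φ is true.
  w3 (successors {w0, w1, w2, w4, w5, w6}): φ is true.
  w4 (successors {w0, w2, w4, w6}): φ is true.
  w5 (successors {w0, w5, w6}): φ is true.
  w6 (successors {w0, w2, w3, w5}): φ is true.
For instance, at w3:
  At w3: Box (Dia p and Box not r) is false, so not Box (Dia p and Box not r) is true.
    At w3: Box (Dia p and Box not r) requires Dia p and Box not r at every successor {w0, w1, w2, w4, w5, w6}.
      Dia p and Box not r fails at w0, so Box (Dia p and Box not r) is false at w3.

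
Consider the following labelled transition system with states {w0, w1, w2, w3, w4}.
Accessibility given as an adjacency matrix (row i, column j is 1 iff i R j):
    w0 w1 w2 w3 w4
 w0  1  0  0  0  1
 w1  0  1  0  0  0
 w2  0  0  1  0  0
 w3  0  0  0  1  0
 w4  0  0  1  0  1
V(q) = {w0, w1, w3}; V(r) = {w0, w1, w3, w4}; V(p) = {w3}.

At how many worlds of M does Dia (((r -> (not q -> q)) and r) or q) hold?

3

Let φ = Dia (((r -> (not q -> q)) and r) or q). Evaluate φ at each world:
  w0 (successors {w0, w4}): φ is true.
  w1 (successors {w1}): φ is true.
  w2 (successors {w2}): φ is false.
  w3 (successors {w3}): φ is true.
  w4 (successors {w2, w4}): φ is false.
For instance, at w3:
  At w3: Dia (((r -> (not q -> q)) and r) or q) requires ((r -> (not q -> q)) and r) or q at some successor in {w3}.
    ((r -> (not q -> q)) and r) or q holds at w3, so Dia (((r -> (not q -> q)) and r) or q) is true at w3.
Satisfying worlds: {w0, w1, w3}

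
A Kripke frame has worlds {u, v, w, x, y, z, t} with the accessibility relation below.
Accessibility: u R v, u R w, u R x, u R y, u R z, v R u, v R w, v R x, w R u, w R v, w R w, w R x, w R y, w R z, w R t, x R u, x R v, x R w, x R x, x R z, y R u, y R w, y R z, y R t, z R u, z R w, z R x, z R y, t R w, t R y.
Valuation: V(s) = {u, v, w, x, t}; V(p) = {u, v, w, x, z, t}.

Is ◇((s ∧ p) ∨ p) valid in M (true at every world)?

Recall that ◇ψ holds at a world iff ψ holds at some accessible world.
Let φ = ◇((s ∧ p) ∨ p). Evaluate φ at each world:
  u (successors {v, w, x, y, z}): φ is true.
  v (successors {u, w, x}): φ is true.
  w (successors {u, v, w, x, y, z, t}): φ is true.
  x (successors {u, v, w, x, z}): φ is true.
  y (successors {u, w, z, t}): φ is true.
  z (successors {u, w, x, y}): φ is true.
  t (successors {w, y}): φ is true.
For instance, at y:
  At y: ◇((s ∧ p) ∨ p) requires (s ∧ p) ∨ p at some successor in {u, w, z, t}.
    (s ∧ p) ∨ p holds at u, so ◇((s ∧ p) ∨ p) is true at y.

Yes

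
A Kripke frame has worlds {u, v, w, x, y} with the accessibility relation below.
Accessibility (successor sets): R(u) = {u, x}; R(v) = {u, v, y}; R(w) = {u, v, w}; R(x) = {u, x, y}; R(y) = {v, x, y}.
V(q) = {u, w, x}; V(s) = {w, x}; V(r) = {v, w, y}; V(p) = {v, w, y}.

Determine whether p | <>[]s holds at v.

Yes

Recall that []ψ holds at a world iff ψ holds at every accessible world, and <>ψ holds iff ψ holds at some accessible world.
At v: p is true, <>[]s is false, so p | <>[]s is true.
  At v: <>[]s requires []s at some successor in {u, v, y}.
    At u: []s is false.
    At v: []s is false.
    At y: []s is false.
  So <>[]s is false at v.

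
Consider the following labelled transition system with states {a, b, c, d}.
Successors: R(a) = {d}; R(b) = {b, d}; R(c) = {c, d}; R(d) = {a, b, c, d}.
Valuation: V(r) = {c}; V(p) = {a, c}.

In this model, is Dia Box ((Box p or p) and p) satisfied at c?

At c: Dia Box ((Box p or p) and p) requires Box ((Box p or p) and p) at some successor in {c, d}.
  At c: Box ((Box p or p) and p) is false.
  At d: Box ((Box p or p) and p) is false.
So Dia Box ((Box p or p) and p) is false at c.

No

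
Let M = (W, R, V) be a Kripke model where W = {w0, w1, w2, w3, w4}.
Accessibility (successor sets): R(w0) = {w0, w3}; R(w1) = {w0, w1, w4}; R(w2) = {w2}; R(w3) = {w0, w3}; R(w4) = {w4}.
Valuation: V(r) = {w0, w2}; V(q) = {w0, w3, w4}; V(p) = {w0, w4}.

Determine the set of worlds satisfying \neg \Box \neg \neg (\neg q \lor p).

w0, w3

Recall that \Box ψ holds at a world iff ψ holds at every accessible world, and \Diamond ψ holds iff ψ holds at some accessible world.
Let φ = \neg \Box \neg \neg (\neg q \lor p). Evaluate φ at each world:
  w0 (successors {w0, w3}): φ is true.
  w1 (successors {w0, w1, w4}): φ is false.
  w2 (successors {w2}): φ is false.
  w3 (successors {w0, w3}): φ is true.
  w4 (successors {w4}): φ is false.
For instance, at w1:
  At w1: \Box \neg \neg (\neg q \lor p) is true, so \neg \Box \neg \neg (\neg q \lor p) is false.
    At w1: \Box \neg \neg (\neg q \lor p) requires \neg \neg (\neg q \lor p) at every successor {w0, w1, w4}.
      At w0: \neg \neg (\neg q \lor p) is true.
      At w1: \neg \neg (\neg q \lor p) is true.
      At w4: \neg \neg (\neg q \lor p) is true.
    So \Box \neg \neg (\neg q \lor p) is true at w1.
Satisfying worlds: {w0, w3}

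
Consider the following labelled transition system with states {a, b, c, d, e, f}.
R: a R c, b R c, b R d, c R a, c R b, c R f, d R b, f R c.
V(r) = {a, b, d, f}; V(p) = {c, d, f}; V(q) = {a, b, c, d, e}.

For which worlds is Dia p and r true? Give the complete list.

Let φ = Dia p and r. Evaluate φ at each world:
  a (successors {c}): φ is true.
  b (successors {c, d}): φ is true.
  c (successors {a, b, f}): φ is false.
  d (successors {b}): φ is false.
  e (successors ∅): φ is false.
  f (successors {c}): φ is true.
For instance, at f:
  At f: Dia p is true, r is true, so Dia p and r is true.
    At f: Dia p requires p at some successor in {c}.
      p holds at c, so Dia p is true at f.
Satisfying worlds: {a, b, f}

a, b, f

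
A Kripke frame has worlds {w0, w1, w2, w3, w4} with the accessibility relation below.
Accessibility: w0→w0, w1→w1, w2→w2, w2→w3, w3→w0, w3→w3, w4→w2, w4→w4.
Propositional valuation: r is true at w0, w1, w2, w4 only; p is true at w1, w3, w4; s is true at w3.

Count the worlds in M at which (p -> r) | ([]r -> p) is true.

5

Let φ = (p -> r) | ([]r -> p). Evaluate φ at each world:
  w0 (successors {w0}): φ is true.
  w1 (successors {w1}): φ is true.
  w2 (successors {w2, w3}): φ is true.
  w3 (successors {w0, w3}): φ is true.
  w4 (successors {w2, w4}): φ is true.
For instance, at w0:
  At w0: p -> r is true, []r -> p is false, so (p -> r) | ([]r -> p) is true.
    At w0: []r is true, p is false, so []r -> p is false.
      At w0: []r requires r at every successor {w0}.
        At w0: r is true.
      So []r is true at w0.
Satisfying worlds: {w0, w1, w2, w3, w4}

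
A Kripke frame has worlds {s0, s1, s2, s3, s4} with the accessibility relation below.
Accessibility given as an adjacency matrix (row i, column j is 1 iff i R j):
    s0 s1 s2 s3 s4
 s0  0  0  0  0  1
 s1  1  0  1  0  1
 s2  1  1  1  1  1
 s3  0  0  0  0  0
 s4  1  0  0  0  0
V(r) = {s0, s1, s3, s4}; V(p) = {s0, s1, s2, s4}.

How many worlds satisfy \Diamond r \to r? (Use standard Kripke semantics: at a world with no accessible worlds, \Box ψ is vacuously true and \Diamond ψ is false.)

4

Let φ = \Diamond r \to r. Evaluate φ at each world:
  s0 (successors {s4}): φ is true.
  s1 (successors {s0, s2, s4}): φ is true.
  s2 (successors {s0, s1, s2, s3, s4}): φ is false.
  s3 (successors ∅): φ is true.
  s4 (successors {s0}): φ is true.
For instance, at s1:
  At s1: \Diamond r is true, r is true, so \Diamond r \to r is true.
    At s1: \Diamond r requires r at some successor in {s0, s2, s4}.
      r holds at s0, so \Diamond r is true at s1.
Satisfying worlds: {s0, s1, s3, s4}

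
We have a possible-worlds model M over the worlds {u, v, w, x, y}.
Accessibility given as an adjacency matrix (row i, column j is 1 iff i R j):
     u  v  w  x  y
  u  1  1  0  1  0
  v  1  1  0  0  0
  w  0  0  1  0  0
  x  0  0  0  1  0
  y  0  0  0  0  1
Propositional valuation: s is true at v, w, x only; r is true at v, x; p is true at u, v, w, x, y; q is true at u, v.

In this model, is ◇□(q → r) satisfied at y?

Yes

At y: ◇□(q → r) requires □(q → r) at some successor in {y}.
  □(q → r) holds at y, so ◇□(q → r) is true at y.
    At y: □(q → r) requires q → r at every successor {y}.
      At y: q → r is true.
    So □(q → r) is true at y.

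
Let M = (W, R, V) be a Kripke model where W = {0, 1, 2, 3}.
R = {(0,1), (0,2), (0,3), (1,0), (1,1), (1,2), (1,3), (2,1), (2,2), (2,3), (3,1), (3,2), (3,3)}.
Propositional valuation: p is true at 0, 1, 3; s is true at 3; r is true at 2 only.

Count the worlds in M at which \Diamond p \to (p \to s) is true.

Let φ = \Diamond p \to (p \to s). Evaluate φ at each world:
  0 (successors {1, 2, 3}): φ is false.
  1 (successors {0, 1, 2, 3}): φ is false.
  2 (successors {1, 2, 3}): φ is true.
  3 (successors {1, 2, 3}): φ is true.
For instance, at 2:
  At 2: \Diamond p is true, p \to s is true, so \Diamond p \to (p \to s) is true.
    At 2: \Diamond p requires p at some successor in {1, 2, 3}.
      p holds at 1, so \Diamond p is true at 2.
Satisfying worlds: {2, 3}

2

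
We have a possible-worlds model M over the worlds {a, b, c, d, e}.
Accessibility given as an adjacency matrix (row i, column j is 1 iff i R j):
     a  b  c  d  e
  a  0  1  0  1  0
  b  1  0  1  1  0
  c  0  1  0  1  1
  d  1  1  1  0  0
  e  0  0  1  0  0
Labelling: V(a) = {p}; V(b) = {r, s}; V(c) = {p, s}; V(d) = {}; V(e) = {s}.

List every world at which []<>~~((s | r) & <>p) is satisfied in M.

Let φ = []<>~~((s | r) & <>p). Evaluate φ at each world:
  a (successors {b, d}): φ is false.
  b (successors {a, c, d}): φ is true.
  c (successors {b, d, e}): φ is false.
  d (successors {a, b, c}): φ is false.
  e (successors {c}): φ is true.
For instance, at b:
  At b: []<>~~((s | r) & <>p) requires <>~~((s | r) & <>p) at every successor {a, c, d}.
      At a: <>~~((s | r) & <>p) requires ~~((s | r) & <>p) at some successor in {b, d}.
        ~~((s | r) & <>p) holds at b, so <>~~((s | r) & <>p) is true at a.
      At c: <>~~((s | r) & <>p) requires ~~((s | r) & <>p) at some successor in {b, d, e}.
        ~~((s | r) & <>p) holds at b, so <>~~((s | r) & <>p) is true at c.
      At d: <>~~((s | r) & <>p) requires ~~((s | r) & <>p) at some successor in {a, b, c}.
        ~~((s | r) & <>p) holds at b, so <>~~((s | r) & <>p) is true at d.
  So []<>~~((s | r) & <>p) is true at b.
Satisfying worlds: {b, e}

b, e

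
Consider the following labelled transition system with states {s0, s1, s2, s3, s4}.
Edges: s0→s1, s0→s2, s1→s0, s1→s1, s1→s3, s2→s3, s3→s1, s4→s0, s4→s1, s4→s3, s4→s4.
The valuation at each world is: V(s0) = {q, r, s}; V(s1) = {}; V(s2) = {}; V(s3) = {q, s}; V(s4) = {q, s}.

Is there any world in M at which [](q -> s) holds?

Yes

Let φ = [](q -> s). Evaluate φ at each world:
  s0 (successors {s1, s2}): φ is true.
  s1 (successors {s0, s1, s3}): φ is true.
  s2 (successors {s3}): φ is true.
  s3 (successors {s1}): φ is true.
  s4 (successors {s0, s1, s3, s4}): φ is true.
Detail at s0 (witness):
  At s0: [](q -> s) requires q -> s at every successor {s1, s2}.
    At s1: q -> s is true.
    At s2: q -> s is true.
  So [](q -> s) is true at s0.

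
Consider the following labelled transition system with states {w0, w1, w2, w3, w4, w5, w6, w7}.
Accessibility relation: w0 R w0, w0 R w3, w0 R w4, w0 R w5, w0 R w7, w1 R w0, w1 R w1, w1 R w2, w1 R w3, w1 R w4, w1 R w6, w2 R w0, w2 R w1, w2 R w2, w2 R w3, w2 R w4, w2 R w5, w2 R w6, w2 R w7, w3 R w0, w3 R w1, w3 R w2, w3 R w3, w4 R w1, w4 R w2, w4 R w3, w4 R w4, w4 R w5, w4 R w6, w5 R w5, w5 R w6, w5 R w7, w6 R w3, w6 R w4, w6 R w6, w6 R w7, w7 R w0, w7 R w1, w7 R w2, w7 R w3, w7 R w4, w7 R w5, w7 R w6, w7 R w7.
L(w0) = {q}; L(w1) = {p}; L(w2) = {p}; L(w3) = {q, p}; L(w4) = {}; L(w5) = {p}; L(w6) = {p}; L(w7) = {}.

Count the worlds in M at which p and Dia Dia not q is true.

5

Let φ = p and Dia Dia not q. Evaluate φ at each world:
  w0 (successors {w0, w3, w4, w5, w7}): φ is false.
  w1 (successors {w0, w1, w2, w3, w4, w6}): φ is true.
  w2 (successors {w0, w1, w2, w3, w4, w5, w6, w7}): φ is true.
  w3 (successors {w0, w1, w2, w3}): φ is true.
  w4 (successors {w1, w2, w3, w4, w5, w6}): φ is false.
  w5 (successors {w5, w6, w7}): φ is true.
  w6 (successors {w3, w4, w6, w7}): φ is true.
  w7 (successors {w0, w1, w2, w3, w4, w5, w6, w7}): φ is false.
For instance, at w6:
  At w6: p is true, Dia Dia not q is true, so p and Dia Dia not q is true.
    At w6: Dia Dia not q requires Dia not q at some successor in {w3, w4, w6, w7}.
      Dia not q holds at w3, so Dia Dia not q is true at w6.
Satisfying worlds: {w1, w2, w3, w5, w6}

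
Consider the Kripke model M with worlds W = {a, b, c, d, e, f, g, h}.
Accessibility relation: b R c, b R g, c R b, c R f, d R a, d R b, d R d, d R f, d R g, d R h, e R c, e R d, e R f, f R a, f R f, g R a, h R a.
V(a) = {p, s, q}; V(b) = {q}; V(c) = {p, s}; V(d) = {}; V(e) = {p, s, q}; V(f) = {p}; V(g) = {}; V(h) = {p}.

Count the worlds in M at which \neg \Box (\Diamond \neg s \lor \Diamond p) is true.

Let φ = \neg \Box (\Diamond \neg s \lor \Diamond p). Evaluate φ at each world:
  a (successors ∅): φ is false.
  b (successors {c, g}): φ is false.
  c (successors {b, f}): φ is false.
  d (successors {a, b, d, f, g, h}): φ is true.
  e (successors {c, d, f}): φ is false.
  f (successors {a, f}): φ is true.
  g (successors {a}): φ is true.
  h (successors {a}): φ is true.
For instance, at g:
  At g: \Box (\Diamond \neg s \lor \Diamond p) is false, so \neg \Box (\Diamond \neg s \lor \Diamond p) is true.
    At g: \Box (\Diamond \neg s \lor \Diamond p) requires \Diamond \neg s \lor \Diamond p at every successor {a}.
      \Diamond \neg s \lor \Diamond p fails at a, so \Box (\Diamond \neg s \lor \Diamond p) is false at g.
Satisfying worlds: {d, f, g, h}

4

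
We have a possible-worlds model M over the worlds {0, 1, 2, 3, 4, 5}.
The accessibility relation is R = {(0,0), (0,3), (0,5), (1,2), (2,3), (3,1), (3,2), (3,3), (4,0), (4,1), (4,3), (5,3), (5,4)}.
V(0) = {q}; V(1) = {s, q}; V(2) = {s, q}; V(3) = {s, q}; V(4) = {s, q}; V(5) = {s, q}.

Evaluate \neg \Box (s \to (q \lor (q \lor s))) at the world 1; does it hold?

No

At 1: \Box (s \to (q \lor (q \lor s))) is true, so \neg \Box (s \to (q \lor (q \lor s))) is false.
  At 1: \Box (s \to (q \lor (q \lor s))) requires s \to (q \lor (q \lor s)) at every successor {2}.
    At 2: s \to (q \lor (q \lor s)) is true.
  So \Box (s \to (q \lor (q \lor s))) is true at 1.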